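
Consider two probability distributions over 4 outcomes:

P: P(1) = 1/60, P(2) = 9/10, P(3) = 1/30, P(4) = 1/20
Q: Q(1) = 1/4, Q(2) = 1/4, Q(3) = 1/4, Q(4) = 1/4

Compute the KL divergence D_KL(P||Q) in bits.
1.3851 bits

D_KL(P||Q) = Σ P(x) log₂(P(x)/Q(x))

Computing term by term:
  P(1)·log₂(P(1)/Q(1)) = (1/60)·log₂((1/60)/(1/4)) = -0.06511
  P(2)·log₂(P(2)/Q(2)) = (9/10)·log₂((9/10)/(1/4)) = 1.66320
  P(3)·log₂(P(3)/Q(3)) = (1/30)·log₂((1/30)/(1/4)) = -0.09690
  P(4)·log₂(P(4)/Q(4)) = (1/20)·log₂((1/20)/(1/4)) = -0.11610

D_KL(P||Q) = -0.06511 + 1.66320 - 0.09690 - 0.11610 = 1.38509 ≈ 1.3851 bits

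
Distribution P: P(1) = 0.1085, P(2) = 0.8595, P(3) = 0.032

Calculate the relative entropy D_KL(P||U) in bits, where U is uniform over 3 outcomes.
0.8907 bits

U(i) = 1/3 for all i

D_KL(P||U) = Σ P(x) log₂(P(x) / (1/3))
           = Σ P(x) log₂(P(x)) + log₂(3)
           = log₂(3) - H(P)

H(P) = -Σ P(x) log₂(P(x)):
  -P(1)·log₂(P(1)) = -(0.1085)·log₂(0.1085) = 0.34766
  -P(2)·log₂(P(2)) = -(0.8595)·log₂(0.8595) = 0.18774
  -P(3)·log₂(P(3)) = -(0.032)·log₂(0.032) = 0.15891
H(P) = 0.34766 + 0.18774 + 0.15891 = 0.69431 bits

log₂(3) = 1.58496 bits

D_KL(P||U) = 1.58496 - 0.69431 = 0.89065 ≈ 0.8907 bits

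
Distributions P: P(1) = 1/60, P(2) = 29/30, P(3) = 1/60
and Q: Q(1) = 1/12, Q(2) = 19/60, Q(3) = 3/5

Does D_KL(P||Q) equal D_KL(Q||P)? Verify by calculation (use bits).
D_KL(P||Q) = 1.4315 bits, D_KL(Q||P) = 2.7856 bits. No — D_KL(P||Q) ≠ D_KL(Q||P) for this pair.

D_KL(P||Q) = Σ P(x) log₂(P(x)/Q(x))

Computing term by term:
  P(1)·log₂(P(1)/Q(1)) = (1/60)·log₂((1/60)/(1/12)) = -0.03870
  P(2)·log₂(P(2)/Q(2)) = (29/30)·log₂((29/30)/(19/60)) = 1.55639
  P(3)·log₂(P(3)/Q(3)) = (1/60)·log₂((1/60)/(3/5)) = -0.08617

D_KL(P||Q) = -0.03870 + 1.55639 - 0.08617 = 1.43152 ≈ 1.4315 bits

D_KL(Q||P) = Σ Q(x) log₂(Q(x)/P(x))

Computing term by term:
  Q(1)·log₂(Q(1)/P(1)) = (1/12)·log₂((1/12)/(1/60)) = 0.19349
  Q(2)·log₂(Q(2)/P(2)) = (19/60)·log₂((19/60)/(29/30)) = -0.50985
  Q(3)·log₂(Q(3)/P(3)) = (3/5)·log₂((3/5)/(1/60)) = 3.10196

D_KL(Q||P) = 0.19349 - 0.50985 + 3.10196 = 2.78560 ≈ 2.7856 bits

These are NOT equal (difference: 1.3541 bits). KL divergence is asymmetric: D_KL(P||Q) ≠ D_KL(Q||P) in general.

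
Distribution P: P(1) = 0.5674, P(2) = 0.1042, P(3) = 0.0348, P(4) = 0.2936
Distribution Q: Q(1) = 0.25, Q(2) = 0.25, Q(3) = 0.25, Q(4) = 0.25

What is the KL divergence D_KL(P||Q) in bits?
0.5085 bits

D_KL(P||Q) = Σ P(x) log₂(P(x)/Q(x))

Computing term by term:
  P(1)·log₂(P(1)/Q(1)) = 0.5674·log₂(0.5674/0.25) = 0.67092
  P(2)·log₂(P(2)/Q(2)) = 0.1042·log₂(0.1042/0.25) = -0.13156
  P(3)·log₂(P(3)/Q(3)) = 0.0348·log₂(0.0348/0.25) = -0.09900
  P(4)·log₂(P(4)/Q(4)) = 0.2936·log₂(0.2936/0.25) = 0.06809

D_KL(P||Q) = 0.67092 - 0.13156 - 0.09900 + 0.06809 = 0.50845 ≈ 0.5085 bits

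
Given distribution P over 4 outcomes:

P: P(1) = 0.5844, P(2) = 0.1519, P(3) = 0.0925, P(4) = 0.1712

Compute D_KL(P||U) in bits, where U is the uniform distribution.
0.3805 bits

U(i) = 1/4 for all i

D_KL(P||U) = Σ P(x) log₂(P(x) / (1/4))
           = Σ P(x) log₂(P(x)) + log₂(4)
           = log₂(4) - H(P)

H(P) = -Σ P(x) log₂(P(x)):
  -P(1)·log₂(P(1)) = -(0.5844)·log₂(0.5844) = 0.45289
  -P(2)·log₂(P(2)) = -(0.1519)·log₂(0.1519) = 0.41299
  -P(3)·log₂(P(3)) = -(0.0925)·log₂(0.0925) = 0.31768
  -P(4)·log₂(P(4)) = -(0.1712)·log₂(0.1712) = 0.43592
H(P) = 0.45289 + 0.41299 + 0.31768 + 0.43592 = 1.61948 bits

log₂(4) = 2.00000 bits

D_KL(P||U) = 2.00000 - 1.61948 = 0.38052 ≈ 0.3805 bits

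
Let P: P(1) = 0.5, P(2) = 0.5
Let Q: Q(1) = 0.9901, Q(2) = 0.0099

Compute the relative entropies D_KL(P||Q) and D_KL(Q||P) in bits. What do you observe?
D_KL(P||Q) = 2.3364 bits, D_KL(Q||P) = 0.9199 bits. The two directions give different values (D_KL(P||Q) exceeds D_KL(Q||P) by 1.4165 bits): KL divergence is asymmetric.

D_KL(P||Q) = Σ P(x) log₂(P(x)/Q(x))

Computing term by term:
  P(1)·log₂(P(1)/Q(1)) = 0.5·log₂(0.5/0.9901) = -0.49282
  P(2)·log₂(P(2)/Q(2)) = 0.5·log₂(0.5/0.0099) = 2.82918

D_KL(P||Q) = -0.49282 + 2.82918 = 2.33636 ≈ 2.3364 bits

D_KL(Q||P) = Σ Q(x) log₂(Q(x)/P(x))

Computing term by term:
  Q(1)·log₂(Q(1)/P(1)) = 0.9901·log₂(0.9901/0.5) = 0.97589
  Q(2)·log₂(Q(2)/P(2)) = 0.0099·log₂(0.0099/0.5) = -0.05602

D_KL(Q||P) = 0.97589 - 0.05602 = 0.91987 ≈ 0.9199 bits

These are NOT equal (difference: 1.4165 bits). KL divergence is asymmetric: D_KL(P||Q) ≠ D_KL(Q||P) in general.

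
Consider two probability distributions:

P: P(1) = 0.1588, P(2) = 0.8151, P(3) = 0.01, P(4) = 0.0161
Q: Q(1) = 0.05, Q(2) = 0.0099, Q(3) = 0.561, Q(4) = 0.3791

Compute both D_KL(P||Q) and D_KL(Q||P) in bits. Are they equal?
D_KL(P||Q) = 5.3201 bits, D_KL(Q||P) = 4.8407 bits. No, they are not equal.

D_KL(P||Q) = Σ P(x) log₂(P(x)/Q(x))

Computing term by term:
  P(1)·log₂(P(1)/Q(1)) = 0.1588·log₂(0.1588/0.05) = 0.26475
  P(2)·log₂(P(2)/Q(2)) = 0.8151·log₂(0.8151/0.0099) = 5.18681
  P(3)·log₂(P(3)/Q(3)) = 0.01·log₂(0.01/0.561) = -0.05810
  P(4)·log₂(P(4)/Q(4)) = 0.0161·log₂(0.0161/0.3791) = -0.07337

D_KL(P||Q) = 0.26475 + 5.18681 - 0.05810 - 0.07337 = 5.32009 ≈ 5.3201 bits

D_KL(Q||P) = Σ Q(x) log₂(Q(x)/P(x))

Computing term by term:
  Q(1)·log₂(Q(1)/P(1)) = 0.05·log₂(0.05/0.1588) = -0.08336
  Q(2)·log₂(Q(2)/P(2)) = 0.0099·log₂(0.0099/0.8151) = -0.06300
  Q(3)·log₂(Q(3)/P(3)) = 0.561·log₂(0.561/0.01) = 3.25937
  Q(4)·log₂(Q(4)/P(4)) = 0.3791·log₂(0.3791/0.0161) = 1.72773

D_KL(Q||P) = -0.08336 - 0.06300 + 3.25937 + 1.72773 = 4.84074 ≈ 4.8407 bits

These are NOT equal (difference: 0.4794 bits). KL divergence is asymmetric: D_KL(P||Q) ≠ D_KL(Q||P) in general.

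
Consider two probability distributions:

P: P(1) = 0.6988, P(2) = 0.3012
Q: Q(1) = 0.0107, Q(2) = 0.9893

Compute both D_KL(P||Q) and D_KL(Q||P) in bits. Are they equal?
D_KL(P||Q) = 3.6964 bits, D_KL(Q||P) = 1.6328 bits. No, they are not equal.

D_KL(P||Q) = Σ P(x) log₂(P(x)/Q(x))

Computing term by term:
  P(1)·log₂(P(1)/Q(1)) = 0.6988·log₂(0.6988/0.0107) = 4.21320
  P(2)·log₂(P(2)/Q(2)) = 0.3012·log₂(0.3012/0.9893) = -0.51676

D_KL(P||Q) = 4.21320 - 0.51676 = 3.69644 ≈ 3.6964 bits

D_KL(Q||P) = Σ Q(x) log₂(Q(x)/P(x))

Computing term by term:
  Q(1)·log₂(Q(1)/P(1)) = 0.0107·log₂(0.0107/0.6988) = -0.06451
  Q(2)·log₂(Q(2)/P(2)) = 0.9893·log₂(0.9893/0.3012) = 1.69733

D_KL(Q||P) = -0.06451 + 1.69733 = 1.63282 ≈ 1.6328 bits

These are NOT equal (difference: 2.0636 bits). KL divergence is asymmetric: D_KL(P||Q) ≠ D_KL(Q||P) in general.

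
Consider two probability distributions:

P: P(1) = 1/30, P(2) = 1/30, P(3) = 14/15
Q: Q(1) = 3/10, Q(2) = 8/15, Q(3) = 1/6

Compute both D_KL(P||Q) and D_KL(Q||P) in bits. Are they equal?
D_KL(P||Q) = 2.0807 bits, D_KL(Q||P) = 2.6701 bits. No, they are not equal.

D_KL(P||Q) = Σ P(x) log₂(P(x)/Q(x))

Computing term by term:
  P(1)·log₂(P(1)/Q(1)) = (1/30)·log₂((1/30)/(3/10)) = -0.10566
  P(2)·log₂(P(2)/Q(2)) = (1/30)·log₂((1/30)/(8/15)) = -0.13333
  P(3)·log₂(P(3)/Q(3)) = (14/15)·log₂((14/15)/(1/6)) = 2.31973

D_KL(P||Q) = -0.10566 - 0.13333 + 2.31973 = 2.08074 ≈ 2.0807 bits

D_KL(Q||P) = Σ Q(x) log₂(Q(x)/P(x))

Computing term by term:
  Q(1)·log₂(Q(1)/P(1)) = (3/10)·log₂((3/10)/(1/30)) = 0.95098
  Q(2)·log₂(Q(2)/P(2)) = (8/15)·log₂((8/15)/(1/30)) = 2.13333
  Q(3)·log₂(Q(3)/P(3)) = (1/6)·log₂((1/6)/(14/15)) = -0.41424

D_KL(Q||P) = 0.95098 + 2.13333 - 0.41424 = 2.67007 ≈ 2.6701 bits

These are NOT equal (difference: 0.5894 bits). KL divergence is asymmetric: D_KL(P||Q) ≠ D_KL(Q||P) in general.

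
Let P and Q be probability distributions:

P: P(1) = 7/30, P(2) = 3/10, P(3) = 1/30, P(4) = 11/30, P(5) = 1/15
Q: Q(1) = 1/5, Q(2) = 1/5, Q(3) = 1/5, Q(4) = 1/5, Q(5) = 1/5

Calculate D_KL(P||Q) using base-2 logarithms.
0.3562 bits

D_KL(P||Q) = Σ P(x) log₂(P(x)/Q(x))

Computing term by term:
  P(1)·log₂(P(1)/Q(1)) = (7/30)·log₂((7/30)/(1/5)) = 0.05189
  P(2)·log₂(P(2)/Q(2)) = (3/10)·log₂((3/10)/(1/5)) = 0.17549
  P(3)·log₂(P(3)/Q(3)) = (1/30)·log₂((1/30)/(1/5)) = -0.08617
  P(4)·log₂(P(4)/Q(4)) = (11/30)·log₂((11/30)/(1/5)) = 0.32064
  P(5)·log₂(P(5)/Q(5)) = (1/15)·log₂((1/15)/(1/5)) = -0.10566

D_KL(P||Q) = 0.05189 + 0.17549 - 0.08617 + 0.32064 - 0.10566 = 0.35619 ≈ 0.3562 bits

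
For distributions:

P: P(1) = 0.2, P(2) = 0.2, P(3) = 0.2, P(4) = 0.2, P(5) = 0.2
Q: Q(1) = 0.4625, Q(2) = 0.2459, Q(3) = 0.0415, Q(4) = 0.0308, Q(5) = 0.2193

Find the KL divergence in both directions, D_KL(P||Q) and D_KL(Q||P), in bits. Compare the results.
D_KL(P||Q) = 0.6655 bits, D_KL(Q||P) = 0.4845 bits. D_KL(P||Q) is larger than D_KL(Q||P) by 0.1810 bits; the two directions differ.

D_KL(P||Q) = Σ P(x) log₂(P(x)/Q(x))

Computing term by term:
  P(1)·log₂(P(1)/Q(1)) = 0.2·log₂(0.2/0.4625) = -0.24189
  P(2)·log₂(P(2)/Q(2)) = 0.2·log₂(0.2/0.2459) = -0.05961
  P(3)·log₂(P(3)/Q(3)) = 0.2·log₂(0.2/0.0415) = 0.45376
  P(4)·log₂(P(4)/Q(4)) = 0.2·log₂(0.2/0.0308) = 0.53980
  P(5)·log₂(P(5)/Q(5)) = 0.2·log₂(0.2/0.2193) = -0.02658

D_KL(P||Q) = -0.24189 - 0.05961 + 0.45376 + 0.53980 - 0.02658 = 0.66548 ≈ 0.6655 bits

D_KL(Q||P) = Σ Q(x) log₂(Q(x)/P(x))

Computing term by term:
  Q(1)·log₂(Q(1)/P(1)) = 0.4625·log₂(0.4625/0.2) = 0.55937
  Q(2)·log₂(Q(2)/P(2)) = 0.2459·log₂(0.2459/0.2) = 0.07330
  Q(3)·log₂(Q(3)/P(3)) = 0.0415·log₂(0.0415/0.2) = -0.09416
  Q(4)·log₂(Q(4)/P(4)) = 0.0308·log₂(0.0308/0.2) = -0.08313
  Q(5)·log₂(Q(5)/P(5)) = 0.2193·log₂(0.2193/0.2) = 0.02915

D_KL(Q||P) = 0.55937 + 0.07330 - 0.09416 - 0.08313 + 0.02915 = 0.48453 ≈ 0.4845 bits

These are NOT equal (difference: 0.1810 bits). KL divergence is asymmetric: D_KL(P||Q) ≠ D_KL(Q||P) in general.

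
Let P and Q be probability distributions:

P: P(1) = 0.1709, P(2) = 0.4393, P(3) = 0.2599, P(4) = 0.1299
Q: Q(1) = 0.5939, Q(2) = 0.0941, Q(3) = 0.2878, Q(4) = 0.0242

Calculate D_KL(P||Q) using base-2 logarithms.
0.9461 bits

D_KL(P||Q) = Σ P(x) log₂(P(x)/Q(x))

Computing term by term:
  P(1)·log₂(P(1)/Q(1)) = 0.1709·log₂(0.1709/0.5939) = -0.30712
  P(2)·log₂(P(2)/Q(2)) = 0.4393·log₂(0.4393/0.0941) = 0.97654
  P(3)·log₂(P(3)/Q(3)) = 0.2599·log₂(0.2599/0.2878) = -0.03823
  P(4)·log₂(P(4)/Q(4)) = 0.1299·log₂(0.1299/0.0242) = 0.31492

D_KL(P||Q) = -0.30712 + 0.97654 - 0.03823 + 0.31492 = 0.94611 ≈ 0.9461 bits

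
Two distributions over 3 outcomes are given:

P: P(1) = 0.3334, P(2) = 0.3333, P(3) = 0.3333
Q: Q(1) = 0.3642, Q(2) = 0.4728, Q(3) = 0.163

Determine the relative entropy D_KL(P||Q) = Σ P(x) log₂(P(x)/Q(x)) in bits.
0.1333 bits

D_KL(P||Q) = Σ P(x) log₂(P(x)/Q(x))

Computing term by term:
  P(1)·log₂(P(1)/Q(1)) = 0.3334·log₂(0.3334/0.3642) = -0.04250
  P(2)·log₂(P(2)/Q(2)) = 0.3333·log₂(0.3333/0.4728) = -0.16812
  P(3)·log₂(P(3)/Q(3)) = 0.3333·log₂(0.3333/0.163) = 0.34395

D_KL(P||Q) = -0.04250 - 0.16812 + 0.34395 = 0.13333 ≈ 0.1333 bits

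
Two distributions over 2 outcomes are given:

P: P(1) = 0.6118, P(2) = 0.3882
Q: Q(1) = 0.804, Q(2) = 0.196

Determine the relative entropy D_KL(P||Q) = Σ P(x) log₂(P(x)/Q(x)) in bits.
0.1416 bits

D_KL(P||Q) = Σ P(x) log₂(P(x)/Q(x))

Computing term by term:
  P(1)·log₂(P(1)/Q(1)) = 0.6118·log₂(0.6118/0.804) = -0.24113
  P(2)·log₂(P(2)/Q(2)) = 0.3882·log₂(0.3882/0.196) = 0.38274

D_KL(P||Q) = -0.24113 + 0.38274 = 0.14161 ≈ 0.1416 bits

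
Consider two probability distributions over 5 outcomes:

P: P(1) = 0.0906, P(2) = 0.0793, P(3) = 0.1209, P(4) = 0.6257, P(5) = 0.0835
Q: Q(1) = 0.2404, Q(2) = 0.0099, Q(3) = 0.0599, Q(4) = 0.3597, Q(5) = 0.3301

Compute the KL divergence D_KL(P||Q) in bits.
0.5671 bits

D_KL(P||Q) = Σ P(x) log₂(P(x)/Q(x))

Computing term by term:
  P(1)·log₂(P(1)/Q(1)) = 0.0906·log₂(0.0906/0.2404) = -0.12755
  P(2)·log₂(P(2)/Q(2)) = 0.0793·log₂(0.0793/0.0099) = 0.23804
  P(3)·log₂(P(3)/Q(3)) = 0.1209·log₂(0.1209/0.0599) = 0.12249
  P(4)·log₂(P(4)/Q(4)) = 0.6257·log₂(0.6257/0.3597) = 0.49973
  P(5)·log₂(P(5)/Q(5)) = 0.0835·log₂(0.0835/0.3301) = -0.16559

D_KL(P||Q) = -0.12755 + 0.23804 + 0.12249 + 0.49973 - 0.16559 = 0.56712 ≈ 0.5671 bits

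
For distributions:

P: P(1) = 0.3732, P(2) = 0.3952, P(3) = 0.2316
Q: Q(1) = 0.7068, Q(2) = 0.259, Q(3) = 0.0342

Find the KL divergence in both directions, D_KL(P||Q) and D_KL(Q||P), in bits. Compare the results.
D_KL(P||Q) = 0.5362 bits, D_KL(Q||P) = 0.3989 bits. D_KL(P||Q) is larger than D_KL(Q||P) by 0.1373 bits; the two directions differ.

D_KL(P||Q) = Σ P(x) log₂(P(x)/Q(x))

Computing term by term:
  P(1)·log₂(P(1)/Q(1)) = 0.3732·log₂(0.3732/0.7068) = -0.34385
  P(2)·log₂(P(2)/Q(2)) = 0.3952·log₂(0.3952/0.259) = 0.24093
  P(3)·log₂(P(3)/Q(3)) = 0.2316·log₂(0.2316/0.0342) = 0.63912

D_KL(P||Q) = -0.34385 + 0.24093 + 0.63912 = 0.53620 ≈ 0.5362 bits

D_KL(Q||P) = Σ Q(x) log₂(Q(x)/P(x))

Computing term by term:
  Q(1)·log₂(Q(1)/P(1)) = 0.7068·log₂(0.7068/0.3732) = 0.65121
  Q(2)·log₂(Q(2)/P(2)) = 0.259·log₂(0.259/0.3952) = -0.15789
  Q(3)·log₂(Q(3)/P(3)) = 0.0342·log₂(0.0342/0.2316) = -0.09438

D_KL(Q||P) = 0.65121 - 0.15789 - 0.09438 = 0.39894 ≈ 0.3989 bits

These are NOT equal (difference: 0.1373 bits). KL divergence is asymmetric: D_KL(P||Q) ≠ D_KL(Q||P) in general.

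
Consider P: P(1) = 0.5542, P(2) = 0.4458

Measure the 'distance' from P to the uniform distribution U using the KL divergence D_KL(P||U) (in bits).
0.0085 bits

U(i) = 1/2 for all i

D_KL(P||U) = Σ P(x) log₂(P(x) / (1/2))
           = Σ P(x) log₂(P(x)) + log₂(2)
           = log₂(2) - H(P)

H(P) = -Σ P(x) log₂(P(x)):
  -P(1)·log₂(P(1)) = -(0.5542)·log₂(0.5542) = 0.47191
  -P(2)·log₂(P(2)) = -(0.4458)·log₂(0.4458) = 0.51959
H(P) = 0.47191 + 0.51959 = 0.99150 bits

log₂(2) = 1.00000 bits

D_KL(P||U) = 1.00000 - 0.99150 = 0.00850 ≈ 0.0085 bits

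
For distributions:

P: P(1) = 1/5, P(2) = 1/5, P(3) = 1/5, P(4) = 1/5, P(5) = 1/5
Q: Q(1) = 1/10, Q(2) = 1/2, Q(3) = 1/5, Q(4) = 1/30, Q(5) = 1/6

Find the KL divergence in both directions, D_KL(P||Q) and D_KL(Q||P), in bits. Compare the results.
D_KL(P||Q) = 0.5052 bits, D_KL(Q||P) = 0.4310 bits. D_KL(P||Q) is larger than D_KL(Q||P) by 0.0742 bits; the two directions differ.

D_KL(P||Q) = Σ P(x) log₂(P(x)/Q(x))

Computing term by term:
  P(1)·log₂(P(1)/Q(1)) = (1/5)·log₂((1/5)/(1/10)) = 0.20000
  P(2)·log₂(P(2)/Q(2)) = (1/5)·log₂((1/5)/(1/2)) = -0.26439
  P(3)·log₂(P(3)/Q(3)) = (1/5)·log₂((1/5)/(1/5)) = 0.00000
  P(4)·log₂(P(4)/Q(4)) = (1/5)·log₂((1/5)/(1/30)) = 0.51699
  P(5)·log₂(P(5)/Q(5)) = (1/5)·log₂((1/5)/(1/6)) = 0.05261

D_KL(P||Q) = 0.20000 - 0.26439 + 0.00000 + 0.51699 + 0.05261 = 0.50521 ≈ 0.5052 bits

D_KL(Q||P) = Σ Q(x) log₂(Q(x)/P(x))

Computing term by term:
  Q(1)·log₂(Q(1)/P(1)) = (1/10)·log₂((1/10)/(1/5)) = -0.10000
  Q(2)·log₂(Q(2)/P(2)) = (1/2)·log₂((1/2)/(1/5)) = 0.66096
  Q(3)·log₂(Q(3)/P(3)) = (1/5)·log₂((1/5)/(1/5)) = 0.00000
  Q(4)·log₂(Q(4)/P(4)) = (1/30)·log₂((1/30)/(1/5)) = -0.08617
  Q(5)·log₂(Q(5)/P(5)) = (1/6)·log₂((1/6)/(1/5)) = -0.04384

D_KL(Q||P) = -0.10000 + 0.66096 + 0.00000 - 0.08617 - 0.04384 = 0.43095 ≈ 0.4310 bits

These are NOT equal (difference: 0.0742 bits). KL divergence is asymmetric: D_KL(P||Q) ≠ D_KL(Q||P) in general.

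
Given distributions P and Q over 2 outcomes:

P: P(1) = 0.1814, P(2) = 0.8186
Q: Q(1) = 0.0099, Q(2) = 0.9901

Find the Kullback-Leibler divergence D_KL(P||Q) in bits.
0.5364 bits

D_KL(P||Q) = Σ P(x) log₂(P(x)/Q(x))

Computing term by term:
  P(1)·log₂(P(1)/Q(1)) = 0.1814·log₂(0.1814/0.0099) = 0.76108
  P(2)·log₂(P(2)/Q(2)) = 0.8186·log₂(0.8186/0.9901) = -0.22464

D_KL(P||Q) = 0.76108 - 0.22464 = 0.53644 ≈ 0.5364 bits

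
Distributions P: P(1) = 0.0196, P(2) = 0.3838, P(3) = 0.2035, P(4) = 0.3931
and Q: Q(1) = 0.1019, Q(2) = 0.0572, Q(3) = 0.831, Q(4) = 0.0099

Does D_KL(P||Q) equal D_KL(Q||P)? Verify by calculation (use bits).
D_KL(P||Q) = 2.6822 bits, D_KL(Q||P) = 1.7195 bits. No — D_KL(P||Q) ≠ D_KL(Q||P) for this pair.

D_KL(P||Q) = Σ P(x) log₂(P(x)/Q(x))

Computing term by term:
  P(1)·log₂(P(1)/Q(1)) = 0.0196·log₂(0.0196/0.1019) = -0.04661
  P(2)·log₂(P(2)/Q(2)) = 0.3838·log₂(0.3838/0.0572) = 1.05402
  P(3)·log₂(P(3)/Q(3)) = 0.2035·log₂(0.2035/0.831) = -0.41307
  P(4)·log₂(P(4)/Q(4)) = 0.3931·log₂(0.3931/0.0099) = 2.08788

D_KL(P||Q) = -0.04661 + 1.05402 - 0.41307 + 2.08788 = 2.68222 ≈ 2.6822 bits

D_KL(Q||P) = Σ Q(x) log₂(Q(x)/P(x))

Computing term by term:
  Q(1)·log₂(Q(1)/P(1)) = 0.1019·log₂(0.1019/0.0196) = 0.24234
  Q(2)·log₂(Q(2)/P(2)) = 0.0572·log₂(0.0572/0.3838) = -0.15709
  Q(3)·log₂(Q(3)/P(3)) = 0.831·log₂(0.831/0.2035) = 1.68678
  Q(4)·log₂(Q(4)/P(4)) = 0.0099·log₂(0.0099/0.3931) = -0.05258

D_KL(Q||P) = 0.24234 - 0.15709 + 1.68678 - 0.05258 = 1.71945 ≈ 1.7195 bits

These are NOT equal (difference: 0.9627 bits). KL divergence is asymmetric: D_KL(P||Q) ≠ D_KL(Q||P) in general.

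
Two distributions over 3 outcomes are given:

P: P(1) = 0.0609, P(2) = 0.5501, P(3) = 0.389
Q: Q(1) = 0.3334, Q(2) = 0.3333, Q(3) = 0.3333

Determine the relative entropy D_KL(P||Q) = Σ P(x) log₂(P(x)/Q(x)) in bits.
0.3350 bits

D_KL(P||Q) = Σ P(x) log₂(P(x)/Q(x))

Computing term by term:
  P(1)·log₂(P(1)/Q(1)) = 0.0609·log₂(0.0609/0.3334) = -0.14937
  P(2)·log₂(P(2)/Q(2)) = 0.5501·log₂(0.5501/0.3333) = 0.39765
  P(3)·log₂(P(3)/Q(3)) = 0.389·log₂(0.389/0.3333) = 0.08673

D_KL(P||Q) = -0.14937 + 0.39765 + 0.08673 = 0.33501 ≈ 0.3350 bits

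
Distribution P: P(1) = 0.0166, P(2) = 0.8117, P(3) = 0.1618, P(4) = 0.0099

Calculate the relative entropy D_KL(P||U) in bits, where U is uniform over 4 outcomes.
1.1665 bits

U(i) = 1/4 for all i

D_KL(P||U) = Σ P(x) log₂(P(x) / (1/4))
           = Σ P(x) log₂(P(x)) + log₂(4)
           = log₂(4) - H(P)

H(P) = -Σ P(x) log₂(P(x)):
  -P(1)·log₂(P(1)) = -(0.0166)·log₂(0.0166) = 0.09815
  -P(2)·log₂(P(2)) = -(0.8117)·log₂(0.8117) = 0.24431
  -P(3)·log₂(P(3)) = -(0.1618)·log₂(0.1618) = 0.42516
  -P(4)·log₂(P(4)) = -(0.0099)·log₂(0.0099) = 0.06592
H(P) = 0.09815 + 0.24431 + 0.42516 + 0.06592 = 0.83354 bits

log₂(4) = 2.00000 bits

D_KL(P||U) = 2.00000 - 0.83354 = 1.16646 ≈ 1.1665 bits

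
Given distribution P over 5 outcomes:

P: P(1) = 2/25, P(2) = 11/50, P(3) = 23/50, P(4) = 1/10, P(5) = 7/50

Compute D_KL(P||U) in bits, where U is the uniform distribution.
0.3052 bits

U(i) = 1/5 for all i

D_KL(P||U) = Σ P(x) log₂(P(x) / (1/5))
           = Σ P(x) log₂(P(x)) + log₂(5)
           = log₂(5) - H(P)

H(P) = -Σ P(x) log₂(P(x)):
  -P(1)·log₂(P(1)) = -(2/25)·log₂(2/25) = 0.29151
  -P(2)·log₂(P(2)) = -(11/50)·log₂(11/50) = 0.48057
  -P(3)·log₂(P(3)) = -(23/50)·log₂(23/50) = 0.51534
  -P(4)·log₂(P(4)) = -(1/10)·log₂(1/10) = 0.33219
  -P(5)·log₂(P(5)) = -(7/50)·log₂(7/50) = 0.39711
H(P) = 0.29151 + 0.48057 + 0.51534 + 0.33219 + 0.39711 = 2.01672 bits

log₂(5) = 2.32193 bits

D_KL(P||U) = 2.32193 - 2.01672 = 0.30521 ≈ 0.3052 bits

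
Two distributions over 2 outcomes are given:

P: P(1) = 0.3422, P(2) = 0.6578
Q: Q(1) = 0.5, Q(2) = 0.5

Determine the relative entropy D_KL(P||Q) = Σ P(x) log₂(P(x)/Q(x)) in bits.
0.0731 bits

D_KL(P||Q) = Σ P(x) log₂(P(x)/Q(x))

Computing term by term:
  P(1)·log₂(P(1)/Q(1)) = 0.3422·log₂(0.3422/0.5) = -0.18721
  P(2)·log₂(P(2)/Q(2)) = 0.6578·log₂(0.6578/0.5) = 0.26031

D_KL(P||Q) = -0.18721 + 0.26031 = 0.07310 ≈ 0.0731 bits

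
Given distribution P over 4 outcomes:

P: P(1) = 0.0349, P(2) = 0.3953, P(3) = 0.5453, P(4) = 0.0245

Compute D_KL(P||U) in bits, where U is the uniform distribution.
0.6936 bits

U(i) = 1/4 for all i

D_KL(P||U) = Σ P(x) log₂(P(x) / (1/4))
           = Σ P(x) log₂(P(x)) + log₂(4)
           = log₂(4) - H(P)

H(P) = -Σ P(x) log₂(P(x)):
  -P(1)·log₂(P(1)) = -(0.0349)·log₂(0.0349) = 0.16894
  -P(2)·log₂(P(2)) = -(0.3953)·log₂(0.3953) = 0.52930
  -P(3)·log₂(P(3)) = -(0.5453)·log₂(0.5453) = 0.47707
  -P(4)·log₂(P(4)) = -(0.0245)·log₂(0.0245) = 0.13110
H(P) = 0.16894 + 0.52930 + 0.47707 + 0.13110 = 1.30641 bits

log₂(4) = 2.00000 bits

D_KL(P||U) = 2.00000 - 1.30641 = 0.69359 ≈ 0.6936 bits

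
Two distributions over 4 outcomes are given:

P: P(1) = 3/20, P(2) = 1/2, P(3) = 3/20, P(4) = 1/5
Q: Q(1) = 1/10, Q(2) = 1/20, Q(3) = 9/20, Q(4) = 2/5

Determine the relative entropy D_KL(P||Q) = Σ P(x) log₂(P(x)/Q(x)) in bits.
1.3110 bits

D_KL(P||Q) = Σ P(x) log₂(P(x)/Q(x))

Computing term by term:
  P(1)·log₂(P(1)/Q(1)) = (3/20)·log₂((3/20)/(1/10)) = 0.08774
  P(2)·log₂(P(2)/Q(2)) = (1/2)·log₂((1/2)/(1/20)) = 1.66096
  P(3)·log₂(P(3)/Q(3)) = (3/20)·log₂((3/20)/(9/20)) = -0.23774
  P(4)·log₂(P(4)/Q(4)) = (1/5)·log₂((1/5)/(2/5)) = -0.20000

D_KL(P||Q) = 0.08774 + 1.66096 - 0.23774 - 0.20000 = 1.31096 ≈ 1.3110 bits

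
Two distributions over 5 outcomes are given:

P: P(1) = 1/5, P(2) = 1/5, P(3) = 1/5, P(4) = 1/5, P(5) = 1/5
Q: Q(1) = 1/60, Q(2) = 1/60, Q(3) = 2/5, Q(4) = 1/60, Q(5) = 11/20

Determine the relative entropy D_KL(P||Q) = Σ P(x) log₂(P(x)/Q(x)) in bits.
1.6591 bits

D_KL(P||Q) = Σ P(x) log₂(P(x)/Q(x))

Computing term by term:
  P(1)·log₂(P(1)/Q(1)) = (1/5)·log₂((1/5)/(1/60)) = 0.71699
  P(2)·log₂(P(2)/Q(2)) = (1/5)·log₂((1/5)/(1/60)) = 0.71699
  P(3)·log₂(P(3)/Q(3)) = (1/5)·log₂((1/5)/(2/5)) = -0.20000
  P(4)·log₂(P(4)/Q(4)) = (1/5)·log₂((1/5)/(1/60)) = 0.71699
  P(5)·log₂(P(5)/Q(5)) = (1/5)·log₂((1/5)/(11/20)) = -0.29189

D_KL(P||Q) = 0.71699 + 0.71699 - 0.20000 + 0.71699 - 0.29189 = 1.65908 ≈ 1.6591 bits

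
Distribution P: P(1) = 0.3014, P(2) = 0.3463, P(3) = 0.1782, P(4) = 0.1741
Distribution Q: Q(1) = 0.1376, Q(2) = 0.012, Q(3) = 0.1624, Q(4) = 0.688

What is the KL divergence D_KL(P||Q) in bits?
1.6995 bits

D_KL(P||Q) = Σ P(x) log₂(P(x)/Q(x))

Computing term by term:
  P(1)·log₂(P(1)/Q(1)) = 0.3014·log₂(0.3014/0.1376) = 0.34094
  P(2)·log₂(P(2)/Q(2)) = 0.3463·log₂(0.3463/0.012) = 1.67987
  P(3)·log₂(P(3)/Q(3)) = 0.1782·log₂(0.1782/0.1624) = 0.02387
  P(4)·log₂(P(4)/Q(4)) = 0.1741·log₂(0.1741/0.688) = -0.34515

D_KL(P||Q) = 0.34094 + 1.67987 + 0.02387 - 0.34515 = 1.69953 ≈ 1.6995 bits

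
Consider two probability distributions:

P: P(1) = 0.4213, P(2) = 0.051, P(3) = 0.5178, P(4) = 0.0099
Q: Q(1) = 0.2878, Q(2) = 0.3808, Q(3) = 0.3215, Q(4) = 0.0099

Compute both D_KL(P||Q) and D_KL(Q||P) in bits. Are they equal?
D_KL(P||Q) = 0.4397 bits, D_KL(Q||P) = 0.7252 bits. No, they are not equal.

D_KL(P||Q) = Σ P(x) log₂(P(x)/Q(x))

Computing term by term:
  P(1)·log₂(P(1)/Q(1)) = 0.4213·log₂(0.4213/0.2878) = 0.23162
  P(2)·log₂(P(2)/Q(2)) = 0.051·log₂(0.051/0.3808) = -0.14792
  P(3)·log₂(P(3)/Q(3)) = 0.5178·log₂(0.5178/0.3215) = 0.35603
  P(4)·log₂(P(4)/Q(4)) = 0.0099·log₂(0.0099/0.0099) = 0.00000

D_KL(P||Q) = 0.23162 - 0.14792 + 0.35603 + 0.00000 = 0.43973 ≈ 0.4397 bits

D_KL(Q||P) = Σ Q(x) log₂(Q(x)/P(x))

Computing term by term:
  Q(1)·log₂(Q(1)/P(1)) = 0.2878·log₂(0.2878/0.4213) = -0.15823
  Q(2)·log₂(Q(2)/P(2)) = 0.3808·log₂(0.3808/0.051) = 1.10450
  Q(3)·log₂(Q(3)/P(3)) = 0.3215·log₂(0.3215/0.5178) = -0.22106
  Q(4)·log₂(Q(4)/P(4)) = 0.0099·log₂(0.0099/0.0099) = 0.00000

D_KL(Q||P) = -0.15823 + 1.10450 - 0.22106 + 0.00000 = 0.72521 ≈ 0.7252 bits

These are NOT equal (difference: 0.2855 bits). KL divergence is asymmetric: D_KL(P||Q) ≠ D_KL(Q||P) in general.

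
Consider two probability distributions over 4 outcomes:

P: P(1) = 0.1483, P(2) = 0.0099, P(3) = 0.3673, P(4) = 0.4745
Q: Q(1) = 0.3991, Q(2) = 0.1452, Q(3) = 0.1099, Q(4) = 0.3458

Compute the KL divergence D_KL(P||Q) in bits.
0.6058 bits

D_KL(P||Q) = Σ P(x) log₂(P(x)/Q(x))

Computing term by term:
  P(1)·log₂(P(1)/Q(1)) = 0.1483·log₂(0.1483/0.3991) = -0.21181
  P(2)·log₂(P(2)/Q(2)) = 0.0099·log₂(0.0099/0.1452) = -0.03836
  P(3)·log₂(P(3)/Q(3)) = 0.3673·log₂(0.3673/0.1099) = 0.63938
  P(4)·log₂(P(4)/Q(4)) = 0.4745·log₂(0.4745/0.3458) = 0.21660

D_KL(P||Q) = -0.21181 - 0.03836 + 0.63938 + 0.21660 = 0.60581 ≈ 0.6058 bits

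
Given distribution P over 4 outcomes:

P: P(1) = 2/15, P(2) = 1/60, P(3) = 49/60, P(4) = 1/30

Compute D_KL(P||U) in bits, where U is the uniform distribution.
1.1118 bits

U(i) = 1/4 for all i

D_KL(P||U) = Σ P(x) log₂(P(x) / (1/4))
           = Σ P(x) log₂(P(x)) + log₂(4)
           = log₂(4) - H(P)

H(P) = -Σ P(x) log₂(P(x)):
  -P(1)·log₂(P(1)) = -(2/15)·log₂(2/15) = 0.38759
  -P(2)·log₂(P(2)) = -(1/60)·log₂(1/60) = 0.09845
  -P(3)·log₂(P(3)) = -(49/60)·log₂(49/60) = 0.23861
  -P(4)·log₂(P(4)) = -(1/30)·log₂(1/30) = 0.16356
H(P) = 0.38759 + 0.09845 + 0.23861 + 0.16356 = 0.88821 bits

log₂(4) = 2.00000 bits

D_KL(P||U) = 2.00000 - 0.88821 = 1.11179 ≈ 1.1118 bits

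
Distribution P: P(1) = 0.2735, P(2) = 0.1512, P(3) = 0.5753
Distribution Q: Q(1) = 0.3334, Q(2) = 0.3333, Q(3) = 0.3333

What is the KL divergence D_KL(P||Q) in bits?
0.2025 bits

D_KL(P||Q) = Σ P(x) log₂(P(x)/Q(x))

Computing term by term:
  P(1)·log₂(P(1)/Q(1)) = 0.2735·log₂(0.2735/0.3334) = -0.07814
  P(2)·log₂(P(2)/Q(2)) = 0.1512·log₂(0.1512/0.3333) = -0.17242
  P(3)·log₂(P(3)/Q(3)) = 0.5753·log₂(0.5753/0.3333) = 0.45304

D_KL(P||Q) = -0.07814 - 0.17242 + 0.45304 = 0.20248 ≈ 0.2025 bits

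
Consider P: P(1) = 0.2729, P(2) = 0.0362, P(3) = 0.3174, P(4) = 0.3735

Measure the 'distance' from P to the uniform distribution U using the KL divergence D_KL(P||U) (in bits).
0.2592 bits

U(i) = 1/4 for all i

D_KL(P||U) = Σ P(x) log₂(P(x) / (1/4))
           = Σ P(x) log₂(P(x)) + log₂(4)
           = log₂(4) - H(P)

H(P) = -Σ P(x) log₂(P(x)):
  -P(1)·log₂(P(1)) = -(0.2729)·log₂(0.2729) = 0.51129
  -P(2)·log₂(P(2)) = -(0.0362)·log₂(0.0362) = 0.17332
  -P(3)·log₂(P(3)) = -(0.3174)·log₂(0.3174) = 0.52550
  -P(4)·log₂(P(4)) = -(0.3735)·log₂(0.3735) = 0.53068
H(P) = 0.51129 + 0.17332 + 0.52550 + 0.53068 = 1.74079 bits

log₂(4) = 2.00000 bits

D_KL(P||U) = 2.00000 - 1.74079 = 0.25921 ≈ 0.2592 bits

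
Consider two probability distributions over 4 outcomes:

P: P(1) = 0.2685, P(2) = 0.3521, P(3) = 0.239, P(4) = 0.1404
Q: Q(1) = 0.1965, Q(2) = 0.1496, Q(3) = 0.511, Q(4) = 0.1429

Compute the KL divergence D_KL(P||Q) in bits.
0.2901 bits

D_KL(P||Q) = Σ P(x) log₂(P(x)/Q(x))

Computing term by term:
  P(1)·log₂(P(1)/Q(1)) = 0.2685·log₂(0.2685/0.1965) = 0.12093
  P(2)·log₂(P(2)/Q(2)) = 0.3521·log₂(0.3521/0.1496) = 0.43480
  P(3)·log₂(P(3)/Q(3)) = 0.239·log₂(0.239/0.511) = -0.26202
  P(4)·log₂(P(4)/Q(4)) = 0.1404·log₂(0.1404/0.1429) = -0.00358

D_KL(P||Q) = 0.12093 + 0.43480 - 0.26202 - 0.00358 = 0.29013 ≈ 0.2901 bits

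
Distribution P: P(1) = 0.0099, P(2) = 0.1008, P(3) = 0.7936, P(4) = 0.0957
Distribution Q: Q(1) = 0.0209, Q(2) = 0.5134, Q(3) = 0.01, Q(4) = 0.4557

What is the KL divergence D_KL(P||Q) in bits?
4.5450 bits

D_KL(P||Q) = Σ P(x) log₂(P(x)/Q(x))

Computing term by term:
  P(1)·log₂(P(1)/Q(1)) = 0.0099·log₂(0.0099/0.0209) = -0.01067
  P(2)·log₂(P(2)/Q(2)) = 0.1008·log₂(0.1008/0.5134) = -0.23674
  P(3)·log₂(P(3)/Q(3)) = 0.7936·log₂(0.7936/0.01) = 5.00789
  P(4)·log₂(P(4)/Q(4)) = 0.0957·log₂(0.0957/0.4557) = -0.21547

D_KL(P||Q) = -0.01067 - 0.23674 + 5.00789 - 0.21547 = 4.54501 ≈ 4.5450 bits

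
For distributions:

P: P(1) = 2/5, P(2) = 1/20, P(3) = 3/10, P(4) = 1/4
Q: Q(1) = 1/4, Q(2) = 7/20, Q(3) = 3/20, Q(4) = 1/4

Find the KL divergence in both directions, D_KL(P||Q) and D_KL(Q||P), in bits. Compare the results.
D_KL(P||Q) = 0.4309 bits, D_KL(Q||P) = 0.6631 bits. D_KL(Q||P) is larger than D_KL(P||Q) by 0.2322 bits; the two directions differ.

D_KL(P||Q) = Σ P(x) log₂(P(x)/Q(x))

Computing term by term:
  P(1)·log₂(P(1)/Q(1)) = (2/5)·log₂((2/5)/(1/4)) = 0.27123
  P(2)·log₂(P(2)/Q(2)) = (1/20)·log₂((1/20)/(7/20)) = -0.14037
  P(3)·log₂(P(3)/Q(3)) = (3/10)·log₂((3/10)/(3/20)) = 0.30000
  P(4)·log₂(P(4)/Q(4)) = (1/4)·log₂((1/4)/(1/4)) = 0.00000

D_KL(P||Q) = 0.27123 - 0.14037 + 0.30000 + 0.00000 = 0.43086 ≈ 0.4309 bits

D_KL(Q||P) = Σ Q(x) log₂(Q(x)/P(x))

Computing term by term:
  Q(1)·log₂(Q(1)/P(1)) = (1/4)·log₂((1/4)/(2/5)) = -0.16952
  Q(2)·log₂(Q(2)/P(2)) = (7/20)·log₂((7/20)/(1/20)) = 0.98257
  Q(3)·log₂(Q(3)/P(3)) = (3/20)·log₂((3/20)/(3/10)) = -0.15000
  Q(4)·log₂(Q(4)/P(4)) = (1/4)·log₂((1/4)/(1/4)) = 0.00000

D_KL(Q||P) = -0.16952 + 0.98257 - 0.15000 + 0.00000 = 0.66305 ≈ 0.6631 bits

These are NOT equal (difference: 0.2322 bits). KL divergence is asymmetric: D_KL(P||Q) ≠ D_KL(Q||P) in general.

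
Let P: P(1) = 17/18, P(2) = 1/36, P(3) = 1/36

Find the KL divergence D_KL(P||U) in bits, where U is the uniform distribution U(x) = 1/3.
1.2199 bits

U(i) = 1/3 for all i

D_KL(P||U) = Σ P(x) log₂(P(x) / (1/3))
           = Σ P(x) log₂(P(x)) + log₂(3)
           = log₂(3) - H(P)

H(P) = -Σ P(x) log₂(P(x)):
  -P(1)·log₂(P(1)) = -(17/18)·log₂(17/18) = 0.07788
  -P(2)·log₂(P(2)) = -(1/36)·log₂(1/36) = 0.14361
  -P(3)·log₂(P(3)) = -(1/36)·log₂(1/36) = 0.14361
H(P) = 0.07788 + 0.14361 + 0.14361 = 0.36510 bits

log₂(3) = 1.58496 bits

D_KL(P||U) = 1.58496 - 0.36510 = 1.21986 ≈ 1.2199 bits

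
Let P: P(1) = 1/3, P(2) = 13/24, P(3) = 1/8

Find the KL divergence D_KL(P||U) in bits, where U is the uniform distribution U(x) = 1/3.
0.2025 bits

U(i) = 1/3 for all i

D_KL(P||U) = Σ P(x) log₂(P(x) / (1/3))
           = Σ P(x) log₂(P(x)) + log₂(3)
           = log₂(3) - H(P)

H(P) = -Σ P(x) log₂(P(x)):
  -P(1)·log₂(P(1)) = -(1/3)·log₂(1/3) = 0.52832
  -P(2)·log₂(P(2)) = -(13/24)·log₂(13/24) = 0.47912
  -P(3)·log₂(P(3)) = -(1/8)·log₂(1/8) = 0.37500
H(P) = 0.52832 + 0.47912 + 0.37500 = 1.38244 bits

log₂(3) = 1.58496 bits

D_KL(P||U) = 1.58496 - 1.38244 = 0.20252 ≈ 0.2025 bits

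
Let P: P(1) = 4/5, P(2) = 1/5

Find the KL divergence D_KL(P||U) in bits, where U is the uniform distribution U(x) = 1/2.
0.2781 bits

U(i) = 1/2 for all i

D_KL(P||U) = Σ P(x) log₂(P(x) / (1/2))
           = Σ P(x) log₂(P(x)) + log₂(2)
           = log₂(2) - H(P)

H(P) = -Σ P(x) log₂(P(x)):
  -P(1)·log₂(P(1)) = -(4/5)·log₂(4/5) = 0.25754
  -P(2)·log₂(P(2)) = -(1/5)·log₂(1/5) = 0.46439
H(P) = 0.25754 + 0.46439 = 0.72193 bits

log₂(2) = 1.00000 bits

D_KL(P||U) = 1.00000 - 0.72193 = 0.27807 ≈ 0.2781 bits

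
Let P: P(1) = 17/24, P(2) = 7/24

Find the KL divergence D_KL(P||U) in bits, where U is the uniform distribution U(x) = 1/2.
0.1291 bits

U(i) = 1/2 for all i

D_KL(P||U) = Σ P(x) log₂(P(x) / (1/2))
           = Σ P(x) log₂(P(x)) + log₂(2)
           = log₂(2) - H(P)

H(P) = -Σ P(x) log₂(P(x)):
  -P(1)·log₂(P(1)) = -(17/24)·log₂(17/24) = 0.35240
  -P(2)·log₂(P(2)) = -(7/24)·log₂(7/24) = 0.51847
H(P) = 0.35240 + 0.51847 = 0.87087 bits

log₂(2) = 1.00000 bits

D_KL(P||U) = 1.00000 - 0.87087 = 0.12913 ≈ 0.1291 bits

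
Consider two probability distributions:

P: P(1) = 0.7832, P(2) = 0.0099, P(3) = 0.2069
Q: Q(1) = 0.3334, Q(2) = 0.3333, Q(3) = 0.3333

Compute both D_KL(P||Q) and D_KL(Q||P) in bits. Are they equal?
D_KL(P||Q) = 0.7725 bits, D_KL(Q||P) = 1.5094 bits. No, they are not equal.

D_KL(P||Q) = Σ P(x) log₂(P(x)/Q(x))

Computing term by term:
  P(1)·log₂(P(1)/Q(1)) = 0.7832·log₂(0.7832/0.3334) = 0.96500
  P(2)·log₂(P(2)/Q(2)) = 0.0099·log₂(0.0099/0.3333) = -0.05023
  P(3)·log₂(P(3)/Q(3)) = 0.2069·log₂(0.2069/0.3333) = -0.14232

D_KL(P||Q) = 0.96500 - 0.05023 - 0.14232 = 0.77245 ≈ 0.7725 bits

D_KL(Q||P) = Σ Q(x) log₂(Q(x)/P(x))

Computing term by term:
  Q(1)·log₂(Q(1)/P(1)) = 0.3334·log₂(0.3334/0.7832) = -0.41079
  Q(2)·log₂(Q(2)/P(2)) = 0.3333·log₂(0.3333/0.0099) = 1.69091
  Q(3)·log₂(Q(3)/P(3)) = 0.3333·log₂(0.3333/0.2069) = 0.22927

D_KL(Q||P) = -0.41079 + 1.69091 + 0.22927 = 1.50939 ≈ 1.5094 bits

These are NOT equal (difference: 0.7369 bits). KL divergence is asymmetric: D_KL(P||Q) ≠ D_KL(Q||P) in general.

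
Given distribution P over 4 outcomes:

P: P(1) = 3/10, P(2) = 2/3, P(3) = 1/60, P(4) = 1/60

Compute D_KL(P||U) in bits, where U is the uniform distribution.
0.8920 bits

U(i) = 1/4 for all i

D_KL(P||U) = Σ P(x) log₂(P(x) / (1/4))
           = Σ P(x) log₂(P(x)) + log₂(4)
           = log₂(4) - H(P)

H(P) = -Σ P(x) log₂(P(x)):
  -P(1)·log₂(P(1)) = -(3/10)·log₂(3/10) = 0.52109
  -P(2)·log₂(P(2)) = -(2/3)·log₂(2/3) = 0.38998
  -P(3)·log₂(P(3)) = -(1/60)·log₂(1/60) = 0.09845
  -P(4)·log₂(P(4)) = -(1/60)·log₂(1/60) = 0.09845
H(P) = 0.52109 + 0.38998 + 0.09845 + 0.09845 = 1.10797 bits

log₂(4) = 2.00000 bits

D_KL(P||U) = 2.00000 - 1.10797 = 0.89203 ≈ 0.8920 bits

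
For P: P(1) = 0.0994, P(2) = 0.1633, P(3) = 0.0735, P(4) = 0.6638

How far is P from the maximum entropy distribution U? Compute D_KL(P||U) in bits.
0.5728 bits

U(i) = 1/4 for all i

D_KL(P||U) = Σ P(x) log₂(P(x) / (1/4))
           = Σ P(x) log₂(P(x)) + log₂(4)
           = log₂(4) - H(P)

H(P) = -Σ P(x) log₂(P(x)):
  -P(1)·log₂(P(1)) = -(0.0994)·log₂(0.0994) = 0.33106
  -P(2)·log₂(P(2)) = -(0.1633)·log₂(0.1633) = 0.42693
  -P(3)·log₂(P(3)) = -(0.0735)·log₂(0.0735) = 0.27681
  -P(4)·log₂(P(4)) = -(0.6638)·log₂(0.6638) = 0.39242
H(P) = 0.33106 + 0.42693 + 0.27681 + 0.39242 = 1.42722 bits

log₂(4) = 2.00000 bits

D_KL(P||U) = 2.00000 - 1.42722 = 0.57278 ≈ 0.5728 bits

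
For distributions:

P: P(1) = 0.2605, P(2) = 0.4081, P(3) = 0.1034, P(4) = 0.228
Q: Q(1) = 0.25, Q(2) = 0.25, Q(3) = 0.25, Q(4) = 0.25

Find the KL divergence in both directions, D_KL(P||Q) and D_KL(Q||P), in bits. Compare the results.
D_KL(P||Q) = 0.1420 bits, D_KL(Q||P) = 0.1601 bits. D_KL(Q||P) is larger than D_KL(P||Q) by 0.0181 bits; the two directions differ.

D_KL(P||Q) = Σ P(x) log₂(P(x)/Q(x))

Computing term by term:
  P(1)·log₂(P(1)/Q(1)) = 0.2605·log₂(0.2605/0.25) = 0.01546
  P(2)·log₂(P(2)/Q(2)) = 0.4081·log₂(0.4081/0.25) = 0.28852
  P(3)·log₂(P(3)/Q(3)) = 0.1034·log₂(0.1034/0.25) = -0.13170
  P(4)·log₂(P(4)/Q(4)) = 0.228·log₂(0.228/0.25) = -0.03030

D_KL(P||Q) = 0.01546 + 0.28852 - 0.13170 - 0.03030 = 0.14198 ≈ 0.1420 bits

D_KL(Q||P) = Σ Q(x) log₂(Q(x)/P(x))

Computing term by term:
  Q(1)·log₂(Q(1)/P(1)) = 0.25·log₂(0.25/0.2605) = -0.01484
  Q(2)·log₂(Q(2)/P(2)) = 0.25·log₂(0.25/0.4081) = -0.17675
  Q(3)·log₂(Q(3)/P(3)) = 0.25·log₂(0.25/0.1034) = 0.31842
  Q(4)·log₂(Q(4)/P(4)) = 0.25·log₂(0.25/0.228) = 0.03322

D_KL(Q||P) = -0.01484 - 0.17675 + 0.31842 + 0.03322 = 0.16005 ≈ 0.1601 bits

These are NOT equal (difference: 0.0181 bits). KL divergence is asymmetric: D_KL(P||Q) ≠ D_KL(Q||P) in general.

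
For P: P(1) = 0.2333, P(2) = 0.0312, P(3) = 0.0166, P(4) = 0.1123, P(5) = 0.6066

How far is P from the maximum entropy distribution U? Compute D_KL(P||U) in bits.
0.7861 bits

U(i) = 1/5 for all i

D_KL(P||U) = Σ P(x) log₂(P(x) / (1/5))
           = Σ P(x) log₂(P(x)) + log₂(5)
           = log₂(5) - H(P)

H(P) = -Σ P(x) log₂(P(x)):
  -P(1)·log₂(P(1)) = -(0.2333)·log₂(0.2333) = 0.48987
  -P(2)·log₂(P(2)) = -(0.0312)·log₂(0.0312) = 0.15607
  -P(3)·log₂(P(3)) = -(0.0166)·log₂(0.0166) = 0.09815
  -P(4)·log₂(P(4)) = -(0.1123)·log₂(0.1123) = 0.35426
  -P(5)·log₂(P(5)) = -(0.6066)·log₂(0.6066) = 0.43747
H(P) = 0.48987 + 0.15607 + 0.09815 + 0.35426 + 0.43747 = 1.53582 bits

log₂(5) = 2.32193 bits

D_KL(P||U) = 2.32193 - 1.53582 = 0.78611 ≈ 0.7861 bits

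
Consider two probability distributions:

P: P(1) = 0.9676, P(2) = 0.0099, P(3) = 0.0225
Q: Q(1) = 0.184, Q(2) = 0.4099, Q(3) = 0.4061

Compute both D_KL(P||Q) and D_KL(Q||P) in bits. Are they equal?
D_KL(P||Q) = 2.1700 bits, D_KL(Q||P) = 3.4562 bits. No, they are not equal.

D_KL(P||Q) = Σ P(x) log₂(P(x)/Q(x))

Computing term by term:
  P(1)·log₂(P(1)/Q(1)) = 0.9676·log₂(0.9676/0.184) = 2.31712
  P(2)·log₂(P(2)/Q(2)) = 0.0099·log₂(0.0099/0.4099) = -0.05318
  P(3)·log₂(P(3)/Q(3)) = 0.0225·log₂(0.0225/0.4061) = -0.09391

D_KL(P||Q) = 2.31712 - 0.05318 - 0.09391 = 2.17003 ≈ 2.1700 bits

D_KL(Q||P) = Σ Q(x) log₂(Q(x)/P(x))

Computing term by term:
  Q(1)·log₂(Q(1)/P(1)) = 0.184·log₂(0.184/0.9676) = -0.44063
  Q(2)·log₂(Q(2)/P(2)) = 0.4099·log₂(0.4099/0.0099) = 2.20186
  Q(3)·log₂(Q(3)/P(3)) = 0.4061·log₂(0.4061/0.0225) = 1.69500

D_KL(Q||P) = -0.44063 + 2.20186 + 1.69500 = 3.45623 ≈ 3.4562 bits

These are NOT equal (difference: 1.2862 bits). KL divergence is asymmetric: D_KL(P||Q) ≠ D_KL(Q||P) in general.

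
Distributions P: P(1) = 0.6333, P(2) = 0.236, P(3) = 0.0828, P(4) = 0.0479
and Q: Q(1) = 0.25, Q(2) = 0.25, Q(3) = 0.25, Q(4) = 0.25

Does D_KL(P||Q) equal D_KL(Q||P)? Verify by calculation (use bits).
D_KL(P||Q) = 0.5834 bits, D_KL(Q||P) = 0.6801 bits. No — D_KL(P||Q) ≠ D_KL(Q||P) for this pair.

D_KL(P||Q) = Σ P(x) log₂(P(x)/Q(x))

Computing term by term:
  P(1)·log₂(P(1)/Q(1)) = 0.6333·log₂(0.6333/0.25) = 0.84923
  P(2)·log₂(P(2)/Q(2)) = 0.236·log₂(0.236/0.25) = -0.01962
  P(3)·log₂(P(3)/Q(3)) = 0.0828·log₂(0.0828/0.25) = -0.13200
  P(4)·log₂(P(4)/Q(4)) = 0.0479·log₂(0.0479/0.25) = -0.11419

D_KL(P||Q) = 0.84923 - 0.01962 - 0.13200 - 0.11419 = 0.58342 ≈ 0.5834 bits

D_KL(Q||P) = Σ Q(x) log₂(Q(x)/P(x))

Computing term by term:
  Q(1)·log₂(Q(1)/P(1)) = 0.25·log₂(0.25/0.6333) = -0.33524
  Q(2)·log₂(Q(2)/P(2)) = 0.25·log₂(0.25/0.236) = 0.02079
  Q(3)·log₂(Q(3)/P(3)) = 0.25·log₂(0.25/0.0828) = 0.39856
  Q(4)·log₂(Q(4)/P(4)) = 0.25·log₂(0.25/0.0479) = 0.59596

D_KL(Q||P) = -0.33524 + 0.02079 + 0.39856 + 0.59596 = 0.68007 ≈ 0.6801 bits

These are NOT equal (difference: 0.0967 bits). KL divergence is asymmetric: D_KL(P||Q) ≠ D_KL(Q||P) in general.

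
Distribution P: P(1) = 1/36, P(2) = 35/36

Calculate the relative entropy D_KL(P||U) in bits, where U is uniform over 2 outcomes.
0.8169 bits

U(i) = 1/2 for all i

D_KL(P||U) = Σ P(x) log₂(P(x) / (1/2))
           = Σ P(x) log₂(P(x)) + log₂(2)
           = log₂(2) - H(P)

H(P) = -Σ P(x) log₂(P(x)):
  -P(1)·log₂(P(1)) = -(1/36)·log₂(1/36) = 0.14361
  -P(2)·log₂(P(2)) = -(35/36)·log₂(35/36) = 0.03951
H(P) = 0.14361 + 0.03951 = 0.18312 bits

log₂(2) = 1.00000 bits

D_KL(P||U) = 1.00000 - 0.18312 = 0.81688 ≈ 0.8169 bits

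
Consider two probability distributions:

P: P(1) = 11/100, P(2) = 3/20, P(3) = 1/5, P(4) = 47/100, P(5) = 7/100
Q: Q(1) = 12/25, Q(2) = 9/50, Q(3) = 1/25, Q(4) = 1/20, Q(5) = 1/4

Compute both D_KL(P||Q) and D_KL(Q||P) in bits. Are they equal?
D_KL(P||Q) = 1.5819 bits, D_KL(Q||P) = 1.2722 bits. No, they are not equal.

D_KL(P||Q) = Σ P(x) log₂(P(x)/Q(x))

Computing term by term:
  P(1)·log₂(P(1)/Q(1)) = (11/100)·log₂((11/100)/(12/25)) = -0.23381
  P(2)·log₂(P(2)/Q(2)) = (3/20)·log₂((3/20)/(9/50)) = -0.03946
  P(3)·log₂(P(3)/Q(3)) = (1/5)·log₂((1/5)/(1/25)) = 0.46439
  P(4)·log₂(P(4)/Q(4)) = (47/100)·log₂((47/100)/(1/20)) = 1.51935
  P(5)·log₂(P(5)/Q(5)) = (7/100)·log₂((7/100)/(1/4)) = -0.12856

D_KL(P||Q) = -0.23381 - 0.03946 + 0.46439 + 1.51935 - 0.12856 = 1.58191 ≈ 1.5819 bits

D_KL(Q||P) = Σ Q(x) log₂(Q(x)/P(x))

Computing term by term:
  Q(1)·log₂(Q(1)/P(1)) = (12/25)·log₂((12/25)/(11/100)) = 1.02025
  Q(2)·log₂(Q(2)/P(2)) = (9/50)·log₂((9/50)/(3/20)) = 0.04735
  Q(3)·log₂(Q(3)/P(3)) = (1/25)·log₂((1/25)/(1/5)) = -0.09288
  Q(4)·log₂(Q(4)/P(4)) = (1/20)·log₂((1/20)/(47/100)) = -0.16163
  Q(5)·log₂(Q(5)/P(5)) = (1/4)·log₂((1/4)/(7/100)) = 0.45913

D_KL(Q||P) = 1.02025 + 0.04735 - 0.09288 - 0.16163 + 0.45913 = 1.27222 ≈ 1.2722 bits

These are NOT equal (difference: 0.3097 bits). KL divergence is asymmetric: D_KL(P||Q) ≠ D_KL(Q||P) in general.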